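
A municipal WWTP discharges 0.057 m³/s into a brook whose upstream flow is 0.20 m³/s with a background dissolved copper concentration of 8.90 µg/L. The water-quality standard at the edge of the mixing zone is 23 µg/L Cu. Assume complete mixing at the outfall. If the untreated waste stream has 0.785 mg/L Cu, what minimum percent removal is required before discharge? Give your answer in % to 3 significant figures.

8.90 µg/L = 0.0089 mg/L.
23 µg/L = 0.023 mg/L.
Mass balance: 0.023·0.257 = 0.057·Cₑ + 0.2·0.0089.
Cₑ = (0.005911 − 0.00178) / 0.057 = 0.07247 mg/L.
Required removal = 1 − 0.07247/0.785 = 90.77 %.

90.8 %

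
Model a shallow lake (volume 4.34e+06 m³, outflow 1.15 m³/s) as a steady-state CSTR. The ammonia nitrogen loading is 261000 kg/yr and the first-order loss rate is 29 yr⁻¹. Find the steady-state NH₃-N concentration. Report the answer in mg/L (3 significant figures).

Outflow Q = 1.15 m³/s × 3.156e+07 s/yr = 3.629e+07 m³/yr.
Steady-state CSTR mass balance: W = Q·C + k·V·C, so C = W/(Q + kV).
Q + kV = 3.629e+07 + 29·4.34e+06 = 1.622e+08 m³/yr.
C = 261000/1.622e+08 = 0.00161 kg/m³ = 1.61 mg/L.

1.61 mg/L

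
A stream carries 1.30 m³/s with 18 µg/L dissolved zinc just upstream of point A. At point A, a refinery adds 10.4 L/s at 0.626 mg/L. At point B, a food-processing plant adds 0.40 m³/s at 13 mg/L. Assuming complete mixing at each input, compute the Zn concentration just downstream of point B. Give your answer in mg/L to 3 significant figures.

18 µg/L = 0.018 mg/L.
10.4 L/s = 0.0104 m³/s.
After input A: C = (1.3·0.018 + 0.0104·0.626) / 1.31 = 0.02283 mg/L.
After input B: C = (1.31·0.02283 + 0.4·13) / 1.71 = 3.058 mg/L.

3.06 mg/L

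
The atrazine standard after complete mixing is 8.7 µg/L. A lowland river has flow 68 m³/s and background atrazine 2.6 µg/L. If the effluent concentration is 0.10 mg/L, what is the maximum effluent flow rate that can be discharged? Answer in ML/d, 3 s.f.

2.6 µg/L = 0.0026 mg/L.
8.7 µg/L = 0.0087 mg/L.
Mass balance at complete mixing: C_std·(Q_w + Q_r) = Q_w·C_e + Q_r·C_b.
Rearranging, Q_w = Q_r·(C_std − C_b)/(C_e − C_std) = 68·(0.0087 − 0.0026) / (0.1 − 0.0087) = 4.543 m³/s.
= 392.5 ML/d.

393 ML/d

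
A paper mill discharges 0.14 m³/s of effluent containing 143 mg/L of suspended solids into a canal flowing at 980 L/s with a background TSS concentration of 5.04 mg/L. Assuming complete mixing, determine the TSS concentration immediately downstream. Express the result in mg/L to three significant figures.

980 L/s = 0.98 m³/s.
By mass balance at complete mixing, C = (0.14·143 + 0.98·5.04) / (0.14 + 0.98) = 24.96/1.12 = 22.29 mg/L.

22.3 mg/L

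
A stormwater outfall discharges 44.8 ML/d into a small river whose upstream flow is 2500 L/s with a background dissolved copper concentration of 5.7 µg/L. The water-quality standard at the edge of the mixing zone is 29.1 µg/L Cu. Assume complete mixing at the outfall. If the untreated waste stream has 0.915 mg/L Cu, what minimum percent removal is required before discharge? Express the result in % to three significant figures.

84.5 %

44.8 ML/d = 0.5185 m³/s.
2500 L/s = 2.5 m³/s.
5.7 µg/L = 0.0057 mg/L.
29.1 µg/L = 0.0291 mg/L.
Mass balance: 0.0291·3.019 = 0.5185·Cₑ + 2.5·0.0057.
Cₑ = (0.08784 − 0.01425) / 0.5185 = 0.1419 mg/L.
Required removal = 1 − 0.1419/0.915 = 84.49 %.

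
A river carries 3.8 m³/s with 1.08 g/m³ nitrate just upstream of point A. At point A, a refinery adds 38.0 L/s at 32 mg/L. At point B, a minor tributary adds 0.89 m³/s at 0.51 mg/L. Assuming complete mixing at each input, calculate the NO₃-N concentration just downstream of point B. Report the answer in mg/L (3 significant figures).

38.0 L/s = 0.038 m³/s.
After input A: C = (3.8·1.08 + 0.038·32) / 3.838 = 1.386 mg/L.
After input B: C = (3.838·1.386 + 0.89·0.51) / 4.728 = 1.221 mg/L.

1.22 mg/L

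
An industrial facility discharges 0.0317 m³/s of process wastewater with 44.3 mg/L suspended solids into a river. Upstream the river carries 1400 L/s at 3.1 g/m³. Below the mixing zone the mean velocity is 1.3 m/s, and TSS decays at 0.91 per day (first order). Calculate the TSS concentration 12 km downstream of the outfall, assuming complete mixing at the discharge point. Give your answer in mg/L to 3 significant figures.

3.64 mg/L

1400 L/s = 1.4 m³/s.
After complete mixing, C₀ = (0.0317·44.3 + 1.4·3.1) / 1.432 = 4.012 mg/L.
Travel time t = 1.2e+04 m / 1.3 m/s = 9231 s = 0.1068 d.
C = 4.012·exp(−0.91·0.1068) = 4.012·0.9074 = 3.641 mg/L.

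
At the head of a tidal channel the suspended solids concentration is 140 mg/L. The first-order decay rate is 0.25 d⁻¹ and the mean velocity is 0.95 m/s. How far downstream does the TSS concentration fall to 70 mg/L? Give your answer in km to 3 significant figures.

From C = C₀·e^(−kt), t = ln(C₀/C)/k = ln(140/70)/0.25 = 0.6931/0.25 = 2.773 d.
Distance = v·t = 0.95 m/s × 2.396e+05 s = 2.276e+05 m = 227.6 km.

228 km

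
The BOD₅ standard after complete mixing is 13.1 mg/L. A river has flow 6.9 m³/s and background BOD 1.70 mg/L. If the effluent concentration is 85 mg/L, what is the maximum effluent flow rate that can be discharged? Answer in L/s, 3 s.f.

1090 L/s

Mass balance at complete mixing: C_std·(Q_w + Q_r) = Q_w·C_e + Q_r·C_b.
Rearranging, Q_w = Q_r·(C_std − C_b)/(C_e − C_std) = 6.9·(13.1 − 1.7) / (85 − 13.1) = 1.094 m³/s.
= 1094 L/s.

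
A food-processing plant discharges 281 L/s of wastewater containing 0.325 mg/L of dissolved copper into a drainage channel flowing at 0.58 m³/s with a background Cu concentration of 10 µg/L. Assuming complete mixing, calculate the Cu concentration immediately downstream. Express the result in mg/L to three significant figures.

281 L/s = 0.281 m³/s.
10 µg/L = 0.01 mg/L.
By mass balance at complete mixing, C = (0.281·0.325 + 0.58·0.01) / (0.281 + 0.58) = 0.09713/0.861 = 0.1128 mg/L.

0.113 mg/L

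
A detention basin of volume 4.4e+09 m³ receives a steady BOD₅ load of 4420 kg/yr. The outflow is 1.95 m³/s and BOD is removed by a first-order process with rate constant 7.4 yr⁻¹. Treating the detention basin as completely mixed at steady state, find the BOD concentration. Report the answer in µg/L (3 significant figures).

Outflow Q = 1.95 m³/s × 3.156e+07 s/yr = 6.154e+07 m³/yr.
Steady-state CSTR mass balance: W = Q·C + k·V·C, so C = W/(Q + kV).
Q + kV = 6.154e+07 + 7.4·4.4e+09 = 3.262e+10 m³/yr.
C = 4420/3.262e+10 = 1.355e-07 kg/m³ = 0.0001355 mg/L = 0.1355 µg/L.

0.135 µg/L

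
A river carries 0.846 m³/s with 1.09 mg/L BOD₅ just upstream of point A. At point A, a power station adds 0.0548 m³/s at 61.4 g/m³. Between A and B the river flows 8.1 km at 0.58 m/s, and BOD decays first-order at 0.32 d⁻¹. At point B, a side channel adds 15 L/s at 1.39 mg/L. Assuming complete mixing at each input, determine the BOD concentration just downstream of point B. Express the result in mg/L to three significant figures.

4.47 mg/L

After input A: C = (0.846·1.09 + 0.0548·61.4) / 0.9008 = 4.759 mg/L.
Over the 8.1 km reach to input B (t = 1.397e+04 s = 0.1616 d), decay gives C = 4.759·exp(−0.32·0.1616) = 4.519 mg/L.
15 L/s = 0.015 m³/s.
After input B: C = (0.9008·4.519 + 0.015·1.39) / 0.9158 = 4.468 mg/L.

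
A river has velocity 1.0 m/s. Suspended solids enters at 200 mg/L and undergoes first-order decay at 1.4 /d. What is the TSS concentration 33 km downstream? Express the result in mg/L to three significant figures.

117 mg/L

Travel time t = 33 km / 1.0 m/s = 3.3e+04/1.0 = 3.3e+04 s = 0.3819 d.
First-order decay: C = 200·exp(−1.4·0.3819) = 200·0.5858 = 117.2 mg/L.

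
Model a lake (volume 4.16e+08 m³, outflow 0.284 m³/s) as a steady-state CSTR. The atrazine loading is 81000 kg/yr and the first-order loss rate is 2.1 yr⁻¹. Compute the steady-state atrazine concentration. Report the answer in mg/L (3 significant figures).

Outflow Q = 0.284 m³/s × 3.156e+07 s/yr = 8.962e+06 m³/yr.
Steady-state CSTR mass balance: W = Q·C + k·V·C, so C = W/(Q + kV).
Q + kV = 8.962e+06 + 2.1·4.16e+08 = 8.826e+08 m³/yr.
C = 81000/8.826e+08 = 9.178e-05 kg/m³ = 0.09178 mg/L.

0.0918 mg/L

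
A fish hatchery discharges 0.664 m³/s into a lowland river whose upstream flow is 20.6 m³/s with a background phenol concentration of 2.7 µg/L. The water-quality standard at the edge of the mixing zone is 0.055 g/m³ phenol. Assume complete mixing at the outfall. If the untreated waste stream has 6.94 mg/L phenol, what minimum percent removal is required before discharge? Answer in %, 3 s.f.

2.7 µg/L = 0.0027 mg/L.
Mass balance: 0.055·21.26 = 0.664·Cₑ + 20.6·0.0027.
Cₑ = (1.17 − 0.05562) / 0.664 = 1.678 mg/L.
Required removal = 1 − 1.678/6.94 = 75.83 %.

75.8 %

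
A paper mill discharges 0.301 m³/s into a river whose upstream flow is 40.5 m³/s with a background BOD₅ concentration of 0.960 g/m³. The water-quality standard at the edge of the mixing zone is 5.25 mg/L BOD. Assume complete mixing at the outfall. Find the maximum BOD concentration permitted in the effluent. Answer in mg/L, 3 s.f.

582 mg/L

Mass balance: 5.25·40.8 = 0.301·Cₑ + 40.5·0.96.
Cₑ = (214.2 − 38.88) / 0.301 = 582.5 mg/L.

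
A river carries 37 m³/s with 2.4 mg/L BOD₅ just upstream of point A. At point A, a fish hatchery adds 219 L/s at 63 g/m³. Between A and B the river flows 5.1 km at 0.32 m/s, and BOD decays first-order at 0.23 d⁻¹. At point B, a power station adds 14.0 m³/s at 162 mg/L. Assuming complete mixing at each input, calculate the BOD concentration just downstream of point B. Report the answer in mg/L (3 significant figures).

219 L/s = 0.219 m³/s.
After input A: C = (37·2.4 + 0.219·63) / 37.22 = 2.757 mg/L.
Over the 5.1 km reach to input B (t = 1.594e+04 s = 0.1845 d), decay gives C = 2.757·exp(−0.23·0.1845) = 2.642 mg/L.
After input B: C = (37.22·2.642 + 14·162) / 51.22 = 46.2 mg/L.

46.2 mg/L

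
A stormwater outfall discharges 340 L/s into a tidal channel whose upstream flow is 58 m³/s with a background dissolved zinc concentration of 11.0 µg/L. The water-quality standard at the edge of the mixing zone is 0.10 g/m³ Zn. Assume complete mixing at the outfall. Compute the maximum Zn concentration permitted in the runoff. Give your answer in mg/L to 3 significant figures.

15.3 mg/L

340 L/s = 0.34 m³/s.
11.0 µg/L = 0.011 mg/L.
Mass balance: 0.1·58.34 = 0.34·Cₑ + 58·0.011.
Cₑ = (5.834 − 0.638) / 0.34 = 15.28 mg/L.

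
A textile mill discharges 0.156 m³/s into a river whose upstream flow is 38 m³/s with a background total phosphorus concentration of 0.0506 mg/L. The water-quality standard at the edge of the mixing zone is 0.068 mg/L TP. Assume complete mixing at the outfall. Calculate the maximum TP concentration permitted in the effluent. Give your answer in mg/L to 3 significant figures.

Mass balance: 0.068·38.16 = 0.156·Cₑ + 38·0.0506.
Cₑ = (2.595 − 1.923) / 0.156 = 4.306 mg/L.

4.31 mg/L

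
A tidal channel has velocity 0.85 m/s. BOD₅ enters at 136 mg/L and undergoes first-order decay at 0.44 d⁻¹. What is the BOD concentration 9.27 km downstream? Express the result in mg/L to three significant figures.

Travel time t = 9.27 km / 0.85 m/s = 9270/0.85 = 1.091e+04 s = 0.1262 d.
First-order decay: C = 136·exp(−0.44·0.1262) = 136·0.946 = 128.7 mg/L.

129 mg/L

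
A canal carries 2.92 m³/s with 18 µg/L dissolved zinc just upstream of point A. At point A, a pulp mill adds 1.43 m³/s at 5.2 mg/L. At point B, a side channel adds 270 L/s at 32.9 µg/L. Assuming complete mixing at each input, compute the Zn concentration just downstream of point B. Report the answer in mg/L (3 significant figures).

1.62 mg/L

18 µg/L = 0.018 mg/L.
After input A: C = (2.92·0.018 + 1.43·5.2) / 4.35 = 1.722 mg/L.
270 L/s = 0.27 m³/s.
32.9 µg/L = 0.0329 mg/L.
After input B: C = (4.35·1.722 + 0.27·0.0329) / 4.62 = 1.623 mg/L.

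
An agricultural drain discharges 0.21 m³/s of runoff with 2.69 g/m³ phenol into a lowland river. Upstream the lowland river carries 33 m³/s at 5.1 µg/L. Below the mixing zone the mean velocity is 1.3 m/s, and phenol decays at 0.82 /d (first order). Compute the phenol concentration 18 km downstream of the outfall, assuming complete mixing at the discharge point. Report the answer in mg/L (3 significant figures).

0.0194 mg/L

5.1 µg/L = 0.0051 mg/L.
After complete mixing, C₀ = (0.21·2.69 + 33·0.0051) / 33.21 = 0.02208 mg/L.
Travel time t = 1.8e+04 m / 1.3 m/s = 1.385e+04 s = 0.1603 d.
C = 0.02208·exp(−0.82·0.1603) = 0.02208·0.8769 = 0.01936 mg/L.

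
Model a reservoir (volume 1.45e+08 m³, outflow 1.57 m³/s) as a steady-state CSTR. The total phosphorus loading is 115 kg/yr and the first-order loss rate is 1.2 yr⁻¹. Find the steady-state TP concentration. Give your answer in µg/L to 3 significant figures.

0.514 µg/L

Outflow Q = 1.57 m³/s × 3.156e+07 s/yr = 4.955e+07 m³/yr.
Steady-state CSTR mass balance: W = Q·C + k·V·C, so C = W/(Q + kV).
Q + kV = 4.955e+07 + 1.2·1.45e+08 = 2.235e+08 m³/yr.
C = 115/2.235e+08 = 5.144e-07 kg/m³ = 0.0005144 mg/L = 0.5144 µg/L.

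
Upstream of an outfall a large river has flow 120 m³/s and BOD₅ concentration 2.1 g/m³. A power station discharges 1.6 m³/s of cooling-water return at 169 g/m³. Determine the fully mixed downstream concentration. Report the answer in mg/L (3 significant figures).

4.30 mg/L

Conservation of mass across the mixing zone: C = (1.6·169 + 120·2.1) / (1.6 + 120) = 522.4/121.6 = 4.296 mg/L.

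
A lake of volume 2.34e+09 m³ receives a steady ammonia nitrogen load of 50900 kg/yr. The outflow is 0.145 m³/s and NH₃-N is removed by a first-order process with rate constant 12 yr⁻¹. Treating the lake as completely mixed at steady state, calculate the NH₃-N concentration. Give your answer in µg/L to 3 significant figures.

Outflow Q = 0.145 m³/s × 3.156e+07 s/yr = 4.576e+06 m³/yr.
Steady-state CSTR mass balance: W = Q·C + k·V·C, so C = W/(Q + kV).
Q + kV = 4.576e+06 + 12·2.34e+09 = 2.808e+10 m³/yr.
C = 50900/2.808e+10 = 1.812e-06 kg/m³ = 0.001812 mg/L = 1.812 µg/L.

1.81 µg/L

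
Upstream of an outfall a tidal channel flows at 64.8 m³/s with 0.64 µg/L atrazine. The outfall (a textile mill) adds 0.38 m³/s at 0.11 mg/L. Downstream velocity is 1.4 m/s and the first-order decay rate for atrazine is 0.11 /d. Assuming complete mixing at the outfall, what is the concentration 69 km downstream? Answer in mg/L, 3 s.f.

0.64 µg/L = 0.00064 mg/L.
After complete mixing, C₀ = (0.38·0.11 + 64.8·0.00064) / 65.18 = 0.001278 mg/L.
Travel time t = 6.9e+04 m / 1.4 m/s = 4.929e+04 s = 0.5704 d.
C = 0.001278·exp(−0.11·0.5704) = 0.001278·0.9392 = 0.0012 mg/L.

0.00120 mg/L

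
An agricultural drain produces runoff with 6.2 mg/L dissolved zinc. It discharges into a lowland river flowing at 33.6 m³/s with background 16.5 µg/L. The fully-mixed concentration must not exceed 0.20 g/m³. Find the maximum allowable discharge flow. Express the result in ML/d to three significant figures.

16.5 µg/L = 0.0165 mg/L.
Mass balance at complete mixing: C_std·(Q_w + Q_r) = Q_w·C_e + Q_r·C_b.
Rearranging, Q_w = Q_r·(C_std − C_b)/(C_e − C_std) = 33.6·(0.2 − 0.0165) / (6.2 − 0.2) = 1.028 m³/s.
= 88.78 ML/d.

88.8 ML/d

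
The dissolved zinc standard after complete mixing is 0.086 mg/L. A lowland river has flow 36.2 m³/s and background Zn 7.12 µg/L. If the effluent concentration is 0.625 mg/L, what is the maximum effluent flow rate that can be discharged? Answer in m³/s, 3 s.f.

7.12 µg/L = 0.00712 mg/L.
Mass balance at complete mixing: C_std·(Q_w + Q_r) = Q_w·C_e + Q_r·C_b.
Rearranging, Q_w = Q_r·(C_std − C_b)/(C_e − C_std) = 36.2·(0.086 − 0.00712) / (0.625 − 0.086) = 5.298 m³/s.

5.30 m³/s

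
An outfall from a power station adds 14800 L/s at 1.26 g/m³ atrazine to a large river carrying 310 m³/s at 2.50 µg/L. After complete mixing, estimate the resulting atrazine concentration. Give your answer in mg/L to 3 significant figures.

0.0598 mg/L

14800 L/s = 14.8 m³/s.
2.50 µg/L = 0.0025 mg/L.
Flow-weighted mixing gives C = (14.8·1.26 + 310·0.0025) / (14.8 + 310) = 19.42/324.8 = 0.0598 mg/L.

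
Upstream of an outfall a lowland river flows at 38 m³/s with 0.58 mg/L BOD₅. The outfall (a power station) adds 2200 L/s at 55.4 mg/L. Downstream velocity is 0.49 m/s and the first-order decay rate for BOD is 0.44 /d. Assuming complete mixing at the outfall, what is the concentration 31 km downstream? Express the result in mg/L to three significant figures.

2.59 mg/L

2200 L/s = 2.2 m³/s.
After complete mixing, C₀ = (2.2·55.4 + 38·0.58) / 40.2 = 3.58 mg/L.
Travel time t = 3.1e+04 m / 0.49 m/s = 6.327e+04 s = 0.7322 d.
C = 3.58·exp(−0.44·0.7322) = 3.58·0.7246 = 2.594 mg/L.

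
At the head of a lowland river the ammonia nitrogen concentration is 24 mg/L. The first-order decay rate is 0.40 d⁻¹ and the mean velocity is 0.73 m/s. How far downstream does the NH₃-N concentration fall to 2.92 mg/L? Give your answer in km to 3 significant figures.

From C = C₀·e^(−kt), t = ln(C₀/C)/k = ln(24/2.92)/0.40 = 2.106/0.40 = 5.266 d.
Distance = v·t = 0.73 m/s × 4.55e+05 s = 3.321e+05 m = 332.1 km.

332 km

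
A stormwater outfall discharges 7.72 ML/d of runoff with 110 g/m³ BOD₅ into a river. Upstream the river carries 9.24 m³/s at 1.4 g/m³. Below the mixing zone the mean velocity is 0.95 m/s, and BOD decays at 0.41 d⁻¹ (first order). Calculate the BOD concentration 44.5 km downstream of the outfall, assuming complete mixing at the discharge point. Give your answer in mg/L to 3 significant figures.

1.95 mg/L

7.72 ML/d = 0.08935 m³/s.
After complete mixing, C₀ = (0.08935·110 + 9.24·1.4) / 9.329 = 2.44 mg/L.
Travel time t = 4.45e+04 m / 0.95 m/s = 4.684e+04 s = 0.5422 d.
C = 2.44·exp(−0.41·0.5422) = 2.44·0.8007 = 1.954 mg/L.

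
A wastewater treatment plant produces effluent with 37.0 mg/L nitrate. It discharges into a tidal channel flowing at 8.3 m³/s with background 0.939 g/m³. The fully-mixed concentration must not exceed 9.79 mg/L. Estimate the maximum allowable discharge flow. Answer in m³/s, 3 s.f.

Mass balance at complete mixing: C_std·(Q_w + Q_r) = Q_w·C_e + Q_r·C_b.
Rearranging, Q_w = Q_r·(C_std − C_b)/(C_e − C_std) = 8.3·(9.79 − 0.939) / (37 − 9.79) = 2.7 m³/s.

2.70 m³/s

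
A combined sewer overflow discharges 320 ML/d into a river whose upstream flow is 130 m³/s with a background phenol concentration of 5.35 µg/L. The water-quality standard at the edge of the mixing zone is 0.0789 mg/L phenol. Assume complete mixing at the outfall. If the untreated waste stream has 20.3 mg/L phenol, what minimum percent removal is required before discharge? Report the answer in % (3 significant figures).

86.9 %

320 ML/d = 3.704 m³/s.
5.35 µg/L = 0.00535 mg/L.
Mass balance: 0.0789·133.7 = 3.704·Cₑ + 130·0.00535.
Cₑ = (10.55 − 0.6955) / 3.704 = 2.661 mg/L.
Required removal = 1 − 2.661/20.3 = 86.89 %.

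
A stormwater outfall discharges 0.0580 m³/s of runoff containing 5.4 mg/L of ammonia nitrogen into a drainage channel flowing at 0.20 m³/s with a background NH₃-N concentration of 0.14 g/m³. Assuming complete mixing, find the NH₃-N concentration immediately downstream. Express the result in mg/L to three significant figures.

Conservation of mass across the mixing zone: C = (0.058·5.4 + 0.2·0.14) / (0.058 + 0.2) = 0.3412/0.258 = 1.322 mg/L.

1.32 mg/L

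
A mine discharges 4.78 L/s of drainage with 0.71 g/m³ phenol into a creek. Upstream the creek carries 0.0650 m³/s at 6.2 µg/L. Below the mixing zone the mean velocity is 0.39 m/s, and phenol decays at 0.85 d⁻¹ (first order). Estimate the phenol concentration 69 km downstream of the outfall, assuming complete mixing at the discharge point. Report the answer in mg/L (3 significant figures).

4.78 L/s = 0.00478 m³/s.
6.2 µg/L = 0.0062 mg/L.
After complete mixing, C₀ = (0.00478·0.71 + 0.065·0.0062) / 0.06978 = 0.05441 mg/L.
Travel time t = 6.9e+04 m / 0.39 m/s = 1.769e+05 s = 2.048 d.
C = 0.05441·exp(−0.85·2.048) = 0.05441·0.1754 = 0.009545 mg/L.

0.00954 mg/L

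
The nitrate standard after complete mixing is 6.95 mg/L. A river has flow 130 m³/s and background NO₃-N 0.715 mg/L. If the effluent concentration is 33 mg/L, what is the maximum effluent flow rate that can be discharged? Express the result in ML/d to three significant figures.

2690 ML/d

Mass balance at complete mixing: C_std·(Q_w + Q_r) = Q_w·C_e + Q_r·C_b.
Rearranging, Q_w = Q_r·(C_std − C_b)/(C_e − C_std) = 130·(6.95 − 0.715) / (33 − 6.95) = 31.12 m³/s.
= 2688 ML/d.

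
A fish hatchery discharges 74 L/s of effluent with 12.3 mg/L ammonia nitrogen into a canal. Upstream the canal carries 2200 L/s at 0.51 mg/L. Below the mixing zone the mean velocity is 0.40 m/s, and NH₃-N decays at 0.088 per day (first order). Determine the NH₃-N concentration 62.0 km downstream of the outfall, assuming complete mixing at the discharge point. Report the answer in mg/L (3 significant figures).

74 L/s = 0.074 m³/s.
2200 L/s = 2.2 m³/s.
After complete mixing, C₀ = (0.074·12.3 + 2.2·0.51) / 2.274 = 0.8937 mg/L.
Travel time t = 6.2e+04 m / 0.40 m/s = 1.55e+05 s = 1.794 d.
C = 0.8937·exp(−0.088·1.794) = 0.8937·0.854 = 0.7632 mg/L.

0.763 mg/L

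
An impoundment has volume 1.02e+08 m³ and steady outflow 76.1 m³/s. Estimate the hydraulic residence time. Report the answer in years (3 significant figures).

0.0425 yr

Q = 76.1 m³/s × 3.156e+07 s/yr = 2.402e+09 m³/yr.
Hydraulic residence time τ = V/Q = 1.02e+08/2.402e+09 = 0.04247 yr.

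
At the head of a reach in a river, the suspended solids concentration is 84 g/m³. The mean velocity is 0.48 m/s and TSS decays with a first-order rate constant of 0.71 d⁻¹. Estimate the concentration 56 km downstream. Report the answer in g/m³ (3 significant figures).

Travel time t = 56 km / 0.48 m/s = 5.6e+04/0.48 = 1.167e+05 s = 1.35 d.
First-order decay: C = 84·exp(−0.71·1.35) = 84·0.3834 = 32.2 g/m³.

32.2 g/m³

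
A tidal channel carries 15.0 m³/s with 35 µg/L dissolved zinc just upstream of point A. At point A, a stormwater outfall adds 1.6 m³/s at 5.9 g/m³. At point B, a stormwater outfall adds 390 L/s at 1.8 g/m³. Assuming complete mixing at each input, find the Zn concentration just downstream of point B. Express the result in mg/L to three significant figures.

0.628 mg/L

35 µg/L = 0.035 mg/L.
After input A: C = (15·0.035 + 1.6·5.9) / 16.6 = 0.6003 mg/L.
390 L/s = 0.39 m³/s.
After input B: C = (16.6·0.6003 + 0.39·1.8) / 16.99 = 0.6278 mg/L.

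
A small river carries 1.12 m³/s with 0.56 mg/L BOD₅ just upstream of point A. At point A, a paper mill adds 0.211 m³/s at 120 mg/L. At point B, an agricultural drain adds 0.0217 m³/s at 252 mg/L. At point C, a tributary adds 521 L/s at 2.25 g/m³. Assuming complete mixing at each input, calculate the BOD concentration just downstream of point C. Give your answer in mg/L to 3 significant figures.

After input A: C = (1.12·0.56 + 0.211·120) / 1.331 = 19.49 mg/L.
After input B: C = (1.331·19.49 + 0.0217·252) / 1.353 = 23.22 mg/L.
521 L/s = 0.521 m³/s.
After input C: C = (1.353·23.22 + 0.521·2.25) / 1.874 = 17.39 mg/L.

17.4 mg/L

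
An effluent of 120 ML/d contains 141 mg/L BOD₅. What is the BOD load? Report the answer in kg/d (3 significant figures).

120 ML/d = 1.389 m³/s.
Mass flux = Q·C = 1.389 m³/s × 141 g/m³ = 195.8 g/s.
= 195.8 g/s × 86.4 = 1.692e+04 kg/d.

16900 kg/d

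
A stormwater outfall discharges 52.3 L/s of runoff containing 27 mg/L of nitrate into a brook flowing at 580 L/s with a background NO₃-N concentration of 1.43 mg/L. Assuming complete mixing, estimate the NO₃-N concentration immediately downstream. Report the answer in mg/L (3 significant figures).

3.54 mg/L

52.3 L/s = 0.0523 m³/s.
580 L/s = 0.58 m³/s.
Flow-weighted mixing gives C = (0.0523·27 + 0.58·1.43) / (0.0523 + 0.58) = 2.241/0.6323 = 3.545 mg/L.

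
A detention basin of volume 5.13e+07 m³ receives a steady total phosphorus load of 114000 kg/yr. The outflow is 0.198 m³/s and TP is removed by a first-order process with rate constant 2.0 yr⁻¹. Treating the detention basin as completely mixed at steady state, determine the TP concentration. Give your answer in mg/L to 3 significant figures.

Outflow Q = 0.198 m³/s × 3.156e+07 s/yr = 6.248e+06 m³/yr.
Steady-state CSTR mass balance: W = Q·C + k·V·C, so C = W/(Q + kV).
Q + kV = 6.248e+06 + 2.0·5.13e+07 = 1.088e+08 m³/yr.
C = 114000/1.088e+08 = 0.001047 kg/m³ = 1.047 mg/L.

1.05 mg/L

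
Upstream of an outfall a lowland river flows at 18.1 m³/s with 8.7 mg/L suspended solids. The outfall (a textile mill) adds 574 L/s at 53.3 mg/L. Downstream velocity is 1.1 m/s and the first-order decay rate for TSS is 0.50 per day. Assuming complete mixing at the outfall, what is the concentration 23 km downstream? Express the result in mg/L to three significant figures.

574 L/s = 0.574 m³/s.
After complete mixing, C₀ = (0.574·53.3 + 18.1·8.7) / 18.67 = 10.07 mg/L.
Travel time t = 2.3e+04 m / 1.1 m/s = 2.091e+04 s = 0.242 d.
C = 10.07·exp(−0.50·0.242) = 10.07·0.886 = 8.923 mg/L.

8.92 mg/L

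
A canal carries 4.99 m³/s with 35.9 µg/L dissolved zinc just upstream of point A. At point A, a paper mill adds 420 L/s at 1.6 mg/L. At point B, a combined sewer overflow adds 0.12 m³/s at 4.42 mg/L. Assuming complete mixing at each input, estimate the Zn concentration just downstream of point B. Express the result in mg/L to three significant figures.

35.9 µg/L = 0.0359 mg/L.
420 L/s = 0.42 m³/s.
After input A: C = (4.99·0.0359 + 0.42·1.6) / 5.41 = 0.1573 mg/L.
After input B: C = (5.41·0.1573 + 0.12·4.42) / 5.53 = 0.2498 mg/L.

0.250 mg/L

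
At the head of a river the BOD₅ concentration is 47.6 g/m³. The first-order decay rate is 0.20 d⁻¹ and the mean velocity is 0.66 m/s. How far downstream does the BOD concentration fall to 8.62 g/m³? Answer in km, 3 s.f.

487 km

From C = C₀·e^(−kt), t = ln(C₀/C)/k = ln(47.6/8.62)/0.20 = 1.709/0.20 = 8.544 d.
Distance = v·t = 0.66 m/s × 7.382e+05 s = 4.872e+05 m = 487.2 km.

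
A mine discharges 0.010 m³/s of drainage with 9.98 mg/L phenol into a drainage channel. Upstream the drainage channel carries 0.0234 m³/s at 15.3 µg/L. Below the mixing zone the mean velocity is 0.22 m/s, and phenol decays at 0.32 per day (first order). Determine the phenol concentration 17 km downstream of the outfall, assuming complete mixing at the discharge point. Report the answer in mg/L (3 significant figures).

15.3 µg/L = 0.0153 mg/L.
After complete mixing, C₀ = (0.01·9.98 + 0.0234·0.0153) / 0.0334 = 2.999 mg/L.
Travel time t = 1.7e+04 m / 0.22 m/s = 7.727e+04 s = 0.8944 d.
C = 2.999·exp(−0.32·0.8944) = 2.999·0.7511 = 2.252 mg/L.

2.25 mg/L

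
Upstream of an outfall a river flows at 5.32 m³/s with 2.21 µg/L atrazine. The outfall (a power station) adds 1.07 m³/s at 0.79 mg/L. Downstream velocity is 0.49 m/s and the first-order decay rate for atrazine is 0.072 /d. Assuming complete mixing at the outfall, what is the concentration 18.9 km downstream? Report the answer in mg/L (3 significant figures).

2.21 µg/L = 0.00221 mg/L.
After complete mixing, C₀ = (1.07·0.79 + 5.32·0.00221) / 6.39 = 0.1341 mg/L.
Travel time t = 1.89e+04 m / 0.49 m/s = 3.857e+04 s = 0.4464 d.
C = 0.1341·exp(−0.072·0.4464) = 0.1341·0.9684 = 0.1299 mg/L.

0.130 mg/L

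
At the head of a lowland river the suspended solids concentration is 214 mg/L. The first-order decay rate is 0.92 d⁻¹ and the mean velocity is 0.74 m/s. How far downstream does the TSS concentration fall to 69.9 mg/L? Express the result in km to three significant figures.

From C = C₀·e^(−kt), t = ln(C₀/C)/k = ln(214/69.9)/0.92 = 1.119/0.92 = 1.216 d.
Distance = v·t = 0.74 m/s × 1.051e+05 s = 7.776e+04 m = 77.76 km.

77.8 km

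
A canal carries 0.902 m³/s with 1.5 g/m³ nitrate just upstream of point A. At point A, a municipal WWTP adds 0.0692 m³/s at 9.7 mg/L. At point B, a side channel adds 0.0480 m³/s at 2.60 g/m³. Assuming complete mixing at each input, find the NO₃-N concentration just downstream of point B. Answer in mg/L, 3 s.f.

After input A: C = (0.902·1.5 + 0.0692·9.7) / 0.9712 = 2.084 mg/L.
After input B: C = (0.9712·2.084 + 0.048·2.6) / 1.019 = 2.109 mg/L.

2.11 mg/L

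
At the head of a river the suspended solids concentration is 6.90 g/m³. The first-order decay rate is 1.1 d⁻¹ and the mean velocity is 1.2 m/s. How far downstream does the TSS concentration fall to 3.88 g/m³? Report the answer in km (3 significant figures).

54.3 km

From C = C₀·e^(−kt), t = ln(C₀/C)/k = ln(6.90/3.88)/1.1 = 0.5757/1.1 = 0.5234 d.
Distance = v·t = 1.2 m/s × 4.522e+04 s = 5.426e+04 m = 54.26 km.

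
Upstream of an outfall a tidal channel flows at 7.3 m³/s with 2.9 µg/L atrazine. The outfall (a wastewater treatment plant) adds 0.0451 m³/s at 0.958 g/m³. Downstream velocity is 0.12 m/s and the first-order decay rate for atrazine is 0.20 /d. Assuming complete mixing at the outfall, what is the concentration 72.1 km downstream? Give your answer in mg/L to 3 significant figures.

2.9 µg/L = 0.0029 mg/L.
After complete mixing, C₀ = (0.0451·0.958 + 7.3·0.0029) / 7.345 = 0.008764 mg/L.
Travel time t = 7.21e+04 m / 0.12 m/s = 6.008e+05 s = 6.954 d.
C = 0.008764·exp(−0.20·6.954) = 0.008764·0.2489 = 0.002181 mg/L.

0.00218 mg/L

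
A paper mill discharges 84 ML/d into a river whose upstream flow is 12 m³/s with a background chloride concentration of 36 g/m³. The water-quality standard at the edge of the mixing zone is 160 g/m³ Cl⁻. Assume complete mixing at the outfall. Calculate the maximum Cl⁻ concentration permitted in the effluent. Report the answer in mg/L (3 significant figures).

84 ML/d = 0.9722 m³/s.
Mass balance: 160·12.97 = 0.9722·Cₑ + 12·36.
Cₑ = (2076 − 432) / 0.9722 = 1691 mg/L.

1690 mg/L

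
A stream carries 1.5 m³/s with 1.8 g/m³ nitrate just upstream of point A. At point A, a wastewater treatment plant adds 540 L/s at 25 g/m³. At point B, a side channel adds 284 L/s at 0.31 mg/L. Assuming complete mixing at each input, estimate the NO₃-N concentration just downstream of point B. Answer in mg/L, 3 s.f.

7.01 mg/L

540 L/s = 0.54 m³/s.
After input A: C = (1.5·1.8 + 0.54·25) / 2.04 = 7.941 mg/L.
284 L/s = 0.284 m³/s.
After input B: C = (2.04·7.941 + 0.284·0.31) / 2.324 = 7.009 mg/L.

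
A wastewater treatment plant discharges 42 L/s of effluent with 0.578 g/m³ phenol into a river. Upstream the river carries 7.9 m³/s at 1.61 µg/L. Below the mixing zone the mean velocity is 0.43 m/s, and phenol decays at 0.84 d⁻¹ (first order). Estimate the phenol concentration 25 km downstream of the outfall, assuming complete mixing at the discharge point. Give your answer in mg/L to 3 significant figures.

0.00265 mg/L

42 L/s = 0.042 m³/s.
1.61 µg/L = 0.00161 mg/L.
After complete mixing, C₀ = (0.042·0.578 + 7.9·0.00161) / 7.942 = 0.004658 mg/L.
Travel time t = 2.5e+04 m / 0.43 m/s = 5.814e+04 s = 0.6729 d.
C = 0.004658·exp(−0.84·0.6729) = 0.004658·0.5682 = 0.002647 mg/L.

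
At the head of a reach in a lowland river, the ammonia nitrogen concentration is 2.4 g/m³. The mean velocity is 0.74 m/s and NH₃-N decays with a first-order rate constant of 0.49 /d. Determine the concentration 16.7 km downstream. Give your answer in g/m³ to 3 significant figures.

Travel time t = 16.7 km / 0.74 m/s = 1.67e+04/0.74 = 2.257e+04 s = 0.2612 d.
First-order decay: C = 2.4·exp(−0.49·0.2612) = 2.4·0.8799 = 2.112 g/m³.

2.11 g/m³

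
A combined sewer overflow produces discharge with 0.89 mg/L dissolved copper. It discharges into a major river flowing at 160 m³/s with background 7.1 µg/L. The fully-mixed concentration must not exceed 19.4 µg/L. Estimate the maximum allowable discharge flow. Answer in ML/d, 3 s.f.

195 ML/d

7.1 µg/L = 0.0071 mg/L.
19.4 µg/L = 0.0194 mg/L.
Mass balance at complete mixing: C_std·(Q_w + Q_r) = Q_w·C_e + Q_r·C_b.
Rearranging, Q_w = Q_r·(C_std − C_b)/(C_e − C_std) = 160·(0.0194 − 0.0071) / (0.89 − 0.0194) = 2.261 m³/s.
= 195.3 ML/d.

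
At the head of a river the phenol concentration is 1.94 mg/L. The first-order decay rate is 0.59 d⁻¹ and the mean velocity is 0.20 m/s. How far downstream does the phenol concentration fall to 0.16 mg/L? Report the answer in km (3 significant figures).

From C = C₀·e^(−kt), t = ln(C₀/C)/k = ln(1.94/0.16)/0.59 = 2.495/0.59 = 4.229 d.
Distance = v·t = 0.20 m/s × 3.654e+05 s = 7.308e+04 m = 73.08 km.

73.1 km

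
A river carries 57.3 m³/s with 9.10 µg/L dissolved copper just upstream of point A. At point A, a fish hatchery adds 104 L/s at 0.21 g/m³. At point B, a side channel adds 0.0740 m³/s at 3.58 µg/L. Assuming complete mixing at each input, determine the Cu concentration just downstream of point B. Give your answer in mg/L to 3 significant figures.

9.10 µg/L = 0.0091 mg/L.
104 L/s = 0.104 m³/s.
After input A: C = (57.3·0.0091 + 0.104·0.21) / 57.4 = 0.009464 mg/L.
3.58 µg/L = 0.00358 mg/L.
After input B: C = (57.4·0.009464 + 0.074·0.00358) / 57.48 = 0.009456 mg/L.

0.00946 mg/L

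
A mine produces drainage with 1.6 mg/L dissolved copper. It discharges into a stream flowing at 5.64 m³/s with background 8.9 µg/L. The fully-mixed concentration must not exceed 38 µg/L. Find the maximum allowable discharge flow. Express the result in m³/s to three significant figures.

0.105 m³/s

8.9 µg/L = 0.0089 mg/L.
38 µg/L = 0.038 mg/L.
Mass balance at complete mixing: C_std·(Q_w + Q_r) = Q_w·C_e + Q_r·C_b.
Rearranging, Q_w = Q_r·(C_std − C_b)/(C_e − C_std) = 5.64·(0.038 − 0.0089) / (1.6 − 0.038) = 0.1051 m³/s.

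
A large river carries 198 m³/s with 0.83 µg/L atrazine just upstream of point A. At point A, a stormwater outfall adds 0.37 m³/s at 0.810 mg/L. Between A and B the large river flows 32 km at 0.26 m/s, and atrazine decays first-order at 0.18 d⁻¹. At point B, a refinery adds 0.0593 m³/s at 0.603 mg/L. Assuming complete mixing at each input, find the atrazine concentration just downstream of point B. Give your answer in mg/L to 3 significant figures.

0.83 µg/L = 0.00083 mg/L.
After input A: C = (198·0.00083 + 0.37·0.81) / 198.4 = 0.002339 mg/L.
Over the 32 km reach to input B (t = 1.231e+05 s = 1.425 d), decay gives C = 0.002339·exp(−0.18·1.425) = 0.00181 mg/L.
After input B: C = (198.4·0.00181 + 0.0593·0.603) / 198.4 = 0.00199 mg/L.

0.00199 mg/L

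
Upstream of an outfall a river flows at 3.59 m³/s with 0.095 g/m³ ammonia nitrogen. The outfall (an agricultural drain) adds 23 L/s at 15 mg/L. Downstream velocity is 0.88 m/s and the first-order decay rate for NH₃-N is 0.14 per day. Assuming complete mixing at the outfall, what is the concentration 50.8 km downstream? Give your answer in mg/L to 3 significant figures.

0.173 mg/L

23 L/s = 0.023 m³/s.
After complete mixing, C₀ = (0.023·15 + 3.59·0.095) / 3.613 = 0.1899 mg/L.
Travel time t = 5.08e+04 m / 0.88 m/s = 5.773e+04 s = 0.6681 d.
C = 0.1899·exp(−0.14·0.6681) = 0.1899·0.9107 = 0.1729 mg/L.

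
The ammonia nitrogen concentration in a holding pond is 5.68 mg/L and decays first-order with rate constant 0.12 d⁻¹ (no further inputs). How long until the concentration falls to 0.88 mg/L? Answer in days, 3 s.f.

15.5 d

t = ln(C₀/C)/k = ln(5.68/0.88)/0.12 = 1.865/0.12 = 15.54 d.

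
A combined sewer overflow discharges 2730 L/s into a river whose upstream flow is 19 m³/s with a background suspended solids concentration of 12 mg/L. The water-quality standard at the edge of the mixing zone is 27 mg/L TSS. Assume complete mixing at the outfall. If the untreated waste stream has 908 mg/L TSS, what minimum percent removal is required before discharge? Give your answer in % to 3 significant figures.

85.5 %

2730 L/s = 2.73 m³/s.
Mass balance: 27·21.73 = 2.73·Cₑ + 19·12.
Cₑ = (586.7 − 228) / 2.73 = 131.4 mg/L.
Required removal = 1 − 131.4/908 = 85.53 %.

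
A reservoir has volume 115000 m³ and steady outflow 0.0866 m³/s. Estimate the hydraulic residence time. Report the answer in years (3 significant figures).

Q = 0.0866 m³/s × 3.156e+07 s/yr = 2.733e+06 m³/yr.
Hydraulic residence time τ = V/Q = 115000/2.733e+06 = 0.04208 yr.

0.0421 yr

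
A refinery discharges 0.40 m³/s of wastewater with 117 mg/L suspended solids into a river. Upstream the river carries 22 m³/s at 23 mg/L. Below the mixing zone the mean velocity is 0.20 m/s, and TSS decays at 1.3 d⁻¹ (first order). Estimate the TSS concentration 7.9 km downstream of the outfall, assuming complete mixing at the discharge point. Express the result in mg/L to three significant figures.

After complete mixing, C₀ = (0.4·117 + 22·23) / 22.4 = 24.68 mg/L.
Travel time t = 7900 m / 0.20 m/s = 3.95e+04 s = 0.4572 d.
C = 24.68·exp(−1.3·0.4572) = 24.68·0.5519 = 13.62 mg/L.

13.6 mg/L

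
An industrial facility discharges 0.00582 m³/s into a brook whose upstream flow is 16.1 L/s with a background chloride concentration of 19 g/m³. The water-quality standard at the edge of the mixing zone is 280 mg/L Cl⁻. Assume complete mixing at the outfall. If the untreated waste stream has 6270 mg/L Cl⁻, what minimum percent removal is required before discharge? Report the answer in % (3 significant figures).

16.1 L/s = 0.0161 m³/s.
Mass balance: 280·0.02192 = 0.00582·Cₑ + 0.0161·19.
Cₑ = (6.138 − 0.3059) / 0.00582 = 1002 mg/L.
Required removal = 1 − 1002/6270 = 84.02 %.

84.0 %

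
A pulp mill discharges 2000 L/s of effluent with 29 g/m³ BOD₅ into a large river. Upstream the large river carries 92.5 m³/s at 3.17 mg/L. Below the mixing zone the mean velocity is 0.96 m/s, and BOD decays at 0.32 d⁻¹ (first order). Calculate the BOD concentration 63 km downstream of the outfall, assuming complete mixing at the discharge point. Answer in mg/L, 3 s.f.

2.91 mg/L

2000 L/s = 2 m³/s.
After complete mixing, C₀ = (2·29 + 92.5·3.17) / 94.5 = 3.717 mg/L.
Travel time t = 6.3e+04 m / 0.96 m/s = 6.562e+04 s = 0.7595 d.
C = 3.717·exp(−0.32·0.7595) = 3.717·0.7842 = 2.915 mg/L.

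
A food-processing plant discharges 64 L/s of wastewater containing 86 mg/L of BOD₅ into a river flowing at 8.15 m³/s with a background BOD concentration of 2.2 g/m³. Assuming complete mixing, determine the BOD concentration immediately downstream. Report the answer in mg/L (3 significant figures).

2.85 mg/L

64 L/s = 0.064 m³/s.
Conservation of mass across the mixing zone: C = (0.064·86 + 8.15·2.2) / (0.064 + 8.15) = 23.43/8.214 = 2.853 mg/L.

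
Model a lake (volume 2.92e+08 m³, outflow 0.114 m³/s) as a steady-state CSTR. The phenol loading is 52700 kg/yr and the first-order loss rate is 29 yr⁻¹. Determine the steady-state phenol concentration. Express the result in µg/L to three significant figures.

Outflow Q = 0.114 m³/s × 3.156e+07 s/yr = 3.598e+06 m³/yr.
Steady-state CSTR mass balance: W = Q·C + k·V·C, so C = W/(Q + kV).
Q + kV = 3.598e+06 + 29·2.92e+08 = 8.472e+09 m³/yr.
C = 52700/8.472e+09 = 6.221e-06 kg/m³ = 0.006221 mg/L = 6.221 µg/L.

6.22 µg/L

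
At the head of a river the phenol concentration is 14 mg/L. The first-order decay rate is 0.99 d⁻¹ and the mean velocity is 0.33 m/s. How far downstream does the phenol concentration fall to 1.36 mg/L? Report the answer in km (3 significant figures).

From C = C₀·e^(−kt), t = ln(C₀/C)/k = ln(14/1.36)/0.99 = 2.332/0.99 = 2.355 d.
Distance = v·t = 0.33 m/s × 2.035e+05 s = 6.715e+04 m = 67.15 km.

67.1 km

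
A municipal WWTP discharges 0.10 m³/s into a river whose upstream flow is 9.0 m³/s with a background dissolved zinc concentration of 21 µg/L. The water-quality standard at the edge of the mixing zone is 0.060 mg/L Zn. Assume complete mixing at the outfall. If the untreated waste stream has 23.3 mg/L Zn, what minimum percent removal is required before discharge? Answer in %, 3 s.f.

21 µg/L = 0.021 mg/L.
Mass balance: 0.06·9.1 = 0.1·Cₑ + 9·0.021.
Cₑ = (0.546 − 0.189) / 0.1 = 3.57 mg/L.
Required removal = 1 − 3.57/23.3 = 84.68 %.

84.7 %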